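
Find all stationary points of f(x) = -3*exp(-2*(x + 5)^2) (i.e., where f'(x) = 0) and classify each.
f'(x) = 12*(x + 5)*exp(-2*(x + 5)^2)

Solve f'(x) = 0:
  f'(x) = (12*x + 60)·exp(-2*(x + 5)^2) and exp(-2*(x + 5)^2) > 0 for every x, so f'(x) = 0 ⇔ 12*x + 60 = 0.
  Factor: 12*x + 60 = 12*(x + 5) = 0.
  ⇒ x = -5

f''(x) = 12*(1 - 4*(x + 5)^2)*exp(-2*(x + 5)^2)
Second-derivative test at each critical point:
  f''(-5) = 12 > 0 → local minimum

Critical points: x = -5 (local minimum)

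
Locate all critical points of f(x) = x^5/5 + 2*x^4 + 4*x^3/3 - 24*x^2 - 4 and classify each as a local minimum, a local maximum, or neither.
f'(x) = x*(x^3 + 8*x^2 + 4*x - 48)

Solve f'(x) = 0:
  Factor: x^4 + 8*x^3 + 4*x^2 - 48*x = x*(x - 2)*(x + 4)*(x + 6) = 0.
  ⇒ x = -6, -4, 0, 2

f''(x) = 4*x^3 + 24*x^2 + 8*x - 48
Second-derivative test at each critical point:
  f''(-6) = -96 < 0 → local maximum
  f''(-4) = 48 > 0 → local minimum
  f''(0) = -48 < 0 → local maximum
  f''(2) = 96 > 0 → local minimum

Critical points: x = -6 (local maximum); x = -4 (local minimum); x = 0 (local maximum); x = 2 (local minimum)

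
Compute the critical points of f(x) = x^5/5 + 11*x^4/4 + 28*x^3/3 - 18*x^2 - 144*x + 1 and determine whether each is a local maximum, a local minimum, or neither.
f'(x) = x^4 + 11*x^3 + 28*x^2 - 36*x - 144

Solve f'(x) = 0:
  Factor: x^4 + 11*x^3 + 28*x^2 - 36*x - 144 = (x - 2)*(x + 3)*(x + 4)*(x + 6) = 0.
  ⇒ x = -6, -4, -3, 2

f''(x) = 4*x^3 + 33*x^2 + 56*x - 36
Second-derivative test at each critical point:
  f''(-6) = -48 < 0 → local maximum
  f''(-4) = 12 > 0 → local minimum
  f''(-3) = -15 < 0 → local maximum
  f''(2) = 240 > 0 → local minimum

Critical points: x = -6 (local maximum); x = -4 (local minimum); x = -3 (local maximum); x = 2 (local minimum)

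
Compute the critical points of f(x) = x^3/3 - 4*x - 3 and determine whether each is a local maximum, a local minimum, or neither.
f'(x) = x^2 - 4

Solve f'(x) = 0:
  Factor: x^2 - 4 = (x - 2)*(x + 2) = 0.
  ⇒ x = -2, 2

f''(x) = 2*x
Second-derivative test at each critical point:
  f''(-2) = -4 < 0 → local maximum
  f''(2) = 4 > 0 → local minimum

Critical points: x = -2 (local maximum); x = 2 (local minimum)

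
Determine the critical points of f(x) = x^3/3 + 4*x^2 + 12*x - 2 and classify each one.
f'(x) = x^2 + 8*x + 12

Solve f'(x) = 0:
  Factor: x^2 + 8*x + 12 = (x + 2)*(x + 6) = 0.
  ⇒ x = -6, -2

f''(x) = 2*x + 8
Second-derivative test at each critical point:
  f''(-6) = -4 < 0 → local maximum
  f''(-2) = 4 > 0 → local minimum

Critical points: x = -6 (local maximum); x = -2 (local minimum)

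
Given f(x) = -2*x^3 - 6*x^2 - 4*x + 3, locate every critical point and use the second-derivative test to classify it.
f'(x) = -6*x^2 - 12*x - 4

Solve f'(x) = 0:
  Factor: -6*x^2 - 12*x - 4 = -2*(3*x^2 + 6*x + 2); 3*x^2 + 6*x + 2 = 0 has no rational roots; quadratic formula: x = (-6 ± √12)/6.
  ⇒ x = -1 - sqrt(3)/3 ≈ -1.5774, -1 + sqrt(3)/3 ≈ -0.4226

f''(x) = -12*x - 12
Second-derivative test at each critical point:
  f''(-1.5774) = 6.9282 > 0 → local minimum
  f''(-0.4226) = -6.9282 < 0 → local maximum

Critical points: x = -1 - sqrt(3)/3 ≈ -1.5774 (local minimum); x = -1 + sqrt(3)/3 ≈ -0.4226 (local maximum)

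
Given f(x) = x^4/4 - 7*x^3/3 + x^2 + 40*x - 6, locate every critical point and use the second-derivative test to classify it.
f'(x) = x^3 - 7*x^2 + 2*x + 40

Solve f'(x) = 0:
  Factor: x^3 - 7*x^2 + 2*x + 40 = (x - 5)*(x - 4)*(x + 2) = 0.
  ⇒ x = -2, 4, 5

f''(x) = 3*x^2 - 14*x + 2
Second-derivative test at each critical point:
  f''(-2) = 42 > 0 → local minimum
  f''(4) = -6 < 0 → local maximum
  f''(5) = 7 > 0 → local minimum

Critical points: x = -2 (local minimum); x = 4 (local maximum); x = 5 (local minimum)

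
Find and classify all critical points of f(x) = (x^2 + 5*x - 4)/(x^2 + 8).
f'(x) = (-5*x^2 + 24*x + 40)/(x^4 + 16*x^2 + 64)

Solve f'(x) = 0:
  f'(x) = -(5*x^2 - 24*x - 40)/(x^2 + 8)^2; the denominator is positive wherever f is defined, so f'(x) = 0 ⇔ -5*x^2 + 24*x + 40 = 0.
  5*x^2 - 24*x - 40 = 0 has no rational roots; quadratic formula: x = (24 ± √1376)/10.
  ⇒ x = 12/5 - 2*sqrt(86)/5 ≈ -1.3094, 12/5 + 2*sqrt(86)/5 ≈ 6.1094

f''(x) = 2*(5*x^3 - 36*x^2 - 120*x + 96)/(x^6 + 24*x^4 + 192*x^2 + 512)
Second-derivative test at each critical point:
  f''(-1.3094) = 0.3931 > 0 → local minimum
  f''(6.1094) = -0.0181 < 0 → local maximum

Critical points: x = 12/5 - 2*sqrt(86)/5 ≈ -1.3094 (local minimum); x = 12/5 + 2*sqrt(86)/5 ≈ 6.1094 (local maximum)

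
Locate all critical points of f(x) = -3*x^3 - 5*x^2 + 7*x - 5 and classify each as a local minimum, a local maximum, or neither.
f'(x) = -9*x^2 - 10*x + 7

Solve f'(x) = 0:
  9*x^2 + 10*x - 7 = 0 has no rational roots; quadratic formula: x = (-10 ± √352)/18.
  ⇒ x = -2*sqrt(22)/9 - 5/9 ≈ -1.5979, -5/9 + 2*sqrt(22)/9 ≈ 0.4868

f''(x) = -18*x - 10
Second-derivative test at each critical point:
  f''(-1.5979) = 18.7617 > 0 → local minimum
  f''(0.4868) = -18.7617 < 0 → local maximum

Critical points: x = -2*sqrt(22)/9 - 5/9 ≈ -1.5979 (local minimum); x = -5/9 + 2*sqrt(22)/9 ≈ 0.4868 (local maximum)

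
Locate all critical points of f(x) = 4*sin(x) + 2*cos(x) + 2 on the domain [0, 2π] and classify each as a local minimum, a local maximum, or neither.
f'(x) = -2*sin(x) + 4*cos(x)

Solve f'(x) = 0 on [0, 2π]:
  f'(x) = 0 ⇔ 4*cos(x) = 2*sin(x) ⇔ tan(x) = 2, i.e. x = arctan(2) + nπ; keep the solutions lying in [0, 2π].
  ⇒ x = atan(2) ≈ 1.1071, atan(2) + pi ≈ 4.2487

f''(x) = -4*sin(x) - 2*cos(x)
Second-derivative test at each critical point:
  f''(1.1071) = -4.4721 < 0 → local maximum
  f''(4.2487) = 4.4721 > 0 → local minimum

Critical points: x = atan(2) ≈ 1.1071 (local maximum); x = atan(2) + pi ≈ 4.2487 (local minimum)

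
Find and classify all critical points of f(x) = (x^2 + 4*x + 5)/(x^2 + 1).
f'(x) = 4*(-x^2 - 2*x + 1)/(x^4 + 2*x^2 + 1)

Solve f'(x) = 0:
  f'(x) = -4*(x^2 + 2*x - 1)/(x^2 + 1)^2; the denominator is positive wherever f is defined, so f'(x) = 0 ⇔ -4*x^2 - 8*x + 4 = 0.
  Factor: -4*x^2 - 8*x + 4 = -4*(x^2 + 2*x - 1); x^2 + 2*x - 1 = 0 has no rational roots; quadratic formula: x = (-2 ± √8)/2.
  ⇒ x = -sqrt(2) - 1 ≈ -2.4142, -1 + sqrt(2) ≈ 0.4142

f''(x) = 8*(x^3 + 3*x^2 - 3*x - 1)/(x^6 + 3*x^4 + 3*x^2 + 1)
Second-derivative test at each critical point:
  f''(-2.4142) = 0.2426 > 0 → local minimum
  f''(0.4142) = -8.2426 < 0 → local maximum

Critical points: x = -sqrt(2) - 1 ≈ -2.4142 (local minimum); x = -1 + sqrt(2) ≈ 0.4142 (local maximum)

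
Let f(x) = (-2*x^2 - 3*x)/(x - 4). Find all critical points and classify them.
f'(x) = 2*(-x^2 + 8*x + 6)/(x^2 - 8*x + 16)

Solve f'(x) = 0:
  f'(x) = -2*(x^2 - 8*x - 6)/(x - 4)^2; the denominator is positive wherever f is defined, so f'(x) = 0 ⇔ -2*x^2 + 16*x + 12 = 0.
  Factor: -2*x^2 + 16*x + 12 = -2*(x^2 - 8*x - 6); x^2 - 8*x - 6 = 0 has no rational roots; quadratic formula: x = (8 ± √88)/2.
  ⇒ x = 4 - sqrt(22) ≈ -0.6904, 4 + sqrt(22) ≈ 8.6904

f''(x) = -88/(x^3 - 12*x^2 + 48*x - 64)
Second-derivative test at each critical point:
  f''(-0.6904) = 0.8528 > 0 → local minimum
  f''(8.6904) = -0.8528 < 0 → local maximum

Critical points: x = 4 - sqrt(22) ≈ -0.6904 (local minimum); x = 4 + sqrt(22) ≈ 8.6904 (local maximum)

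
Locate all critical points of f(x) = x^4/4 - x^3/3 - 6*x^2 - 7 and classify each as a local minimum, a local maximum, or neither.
f'(x) = x*(x^2 - x - 12)

Solve f'(x) = 0:
  Factor: x^3 - x^2 - 12*x = x*(x - 4)*(x + 3) = 0.
  ⇒ x = -3, 0, 4

f''(x) = 3*x^2 - 2*x - 12
Second-derivative test at each critical point:
  f''(-3) = 21 > 0 → local minimum
  f''(0) = -12 < 0 → local maximum
  f''(4) = 28 > 0 → local minimum

Critical points: x = -3 (local minimum); x = 0 (local maximum); x = 4 (local minimum)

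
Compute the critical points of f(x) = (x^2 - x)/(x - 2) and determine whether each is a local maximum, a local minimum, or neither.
f'(x) = (x^2 - 4*x + 2)/(x^2 - 4*x + 4)

Solve f'(x) = 0:
  f'(x) = (x^2 - 4*x + 2)/(x - 2)^2; the denominator is positive wherever f is defined, so f'(x) = 0 ⇔ x^2 - 4*x + 2 = 0.
  x^2 - 4*x + 2 = 0 has no rational roots; quadratic formula: x = (4 ± √8)/2.
  ⇒ x = 2 - sqrt(2) ≈ 0.5858, sqrt(2) + 2 ≈ 3.4142

f''(x) = 4/(x^3 - 6*x^2 + 12*x - 8)
Second-derivative test at each critical point:
  f''(0.5858) = -1.4142 < 0 → local maximum
  f''(3.4142) = 1.4142 > 0 → local minimum

Critical points: x = 2 - sqrt(2) ≈ 0.5858 (local maximum); x = sqrt(2) + 2 ≈ 3.4142 (local minimum)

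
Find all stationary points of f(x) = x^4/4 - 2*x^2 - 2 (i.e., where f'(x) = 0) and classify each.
f'(x) = x*(x^2 - 4)

Solve f'(x) = 0:
  Factor: x^3 - 4*x = x*(x - 2)*(x + 2) = 0.
  ⇒ x = -2, 0, 2

f''(x) = 3*x^2 - 4
Second-derivative test at each critical point:
  f''(-2) = 8 > 0 → local minimum
  f''(0) = -4 < 0 → local maximum
  f''(2) = 8 > 0 → local minimum

Critical points: x = -2 (local minimum); x = 0 (local maximum); x = 2 (local minimum)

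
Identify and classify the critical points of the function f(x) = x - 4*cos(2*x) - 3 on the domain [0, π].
f'(x) = 8*sin(2*x) + 1

Solve f'(x) = 0 on [0, π]:
  f'(x) = 0 ⇔ sin(2*x) = -1/8, i.e. 2*x = arcsin(-1/8) + 2nπ or 2*x = π − arcsin(-1/8) + 2nπ; keep the solutions lying in [0, π].
  ⇒ x = asin(1/8)/2 + pi/2 ≈ 1.6335, pi - asin(1/8)/2 ≈ 3.0789

f''(x) = 16*cos(2*x)
Second-derivative test at each critical point:
  f''(1.6335) = -15.8745 < 0 → local maximum
  f''(3.0789) = 15.8745 > 0 → local minimum

Critical points: x = asin(1/8)/2 + pi/2 ≈ 1.6335 (local maximum); x = pi - asin(1/8)/2 ≈ 3.0789 (local minimum)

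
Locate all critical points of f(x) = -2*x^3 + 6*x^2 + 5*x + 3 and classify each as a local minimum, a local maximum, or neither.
f'(x) = -6*x^2 + 12*x + 5

Solve f'(x) = 0:
  6*x^2 - 12*x - 5 = 0 has no rational roots; quadratic formula: x = (12 ± √264)/12.
  ⇒ x = 1 - sqrt(66)/6 ≈ -0.3540, 1 + sqrt(66)/6 ≈ 2.3540

f''(x) = 12 - 12*x
Second-derivative test at each critical point:
  f''(-0.3540) = 16.2481 > 0 → local minimum
  f''(2.3540) = -16.2481 < 0 → local maximum

Critical points: x = 1 - sqrt(66)/6 ≈ -0.3540 (local minimum); x = 1 + sqrt(66)/6 ≈ 2.3540 (local maximum)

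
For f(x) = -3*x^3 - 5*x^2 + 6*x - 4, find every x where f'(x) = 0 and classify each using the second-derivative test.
f'(x) = -9*x^2 - 10*x + 6

Solve f'(x) = 0:
  9*x^2 + 10*x - 6 = 0 has no rational roots; quadratic formula: x = (-10 ± √316)/18.
  ⇒ x = -sqrt(79)/9 - 5/9 ≈ -1.5431, -5/9 + sqrt(79)/9 ≈ 0.4320

f''(x) = -18*x - 10
Second-derivative test at each critical point:
  f''(-1.5431) = 17.7764 > 0 → local minimum
  f''(0.4320) = -17.7764 < 0 → local maximum

Critical points: x = -sqrt(79)/9 - 5/9 ≈ -1.5431 (local minimum); x = -5/9 + sqrt(79)/9 ≈ 0.4320 (local maximum)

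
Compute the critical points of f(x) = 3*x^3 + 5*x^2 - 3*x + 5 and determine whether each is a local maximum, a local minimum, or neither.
f'(x) = 9*x^2 + 10*x - 3

Solve f'(x) = 0:
  9*x^2 + 10*x - 3 = 0 has no rational roots; quadratic formula: x = (-10 ± √208)/18.
  ⇒ x = -2*sqrt(13)/9 - 5/9 ≈ -1.3568, -5/9 + 2*sqrt(13)/9 ≈ 0.2457

f''(x) = 18*x + 10
Second-derivative test at each critical point:
  f''(-1.3568) = -14.4222 < 0 → local maximum
  f''(0.2457) = 14.4222 > 0 → local minimum

Critical points: x = -2*sqrt(13)/9 - 5/9 ≈ -1.3568 (local maximum); x = -5/9 + 2*sqrt(13)/9 ≈ 0.2457 (local minimum)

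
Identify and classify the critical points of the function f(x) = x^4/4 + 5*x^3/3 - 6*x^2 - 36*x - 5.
f'(x) = x^3 + 5*x^2 - 12*x - 36

Solve f'(x) = 0:
  Factor: x^3 + 5*x^2 - 12*x - 36 = (x - 3)*(x + 2)*(x + 6) = 0.
  ⇒ x = -6, -2, 3

f''(x) = 3*x^2 + 10*x - 12
Second-derivative test at each critical point:
  f''(-6) = 36 > 0 → local minimum
  f''(-2) = -20 < 0 → local maximum
  f''(3) = 45 > 0 → local minimum

Critical points: x = -6 (local minimum); x = -2 (local maximum); x = 3 (local minimum)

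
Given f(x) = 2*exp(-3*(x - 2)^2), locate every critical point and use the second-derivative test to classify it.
f'(x) = 12*(2 - x)*exp(-3*(x - 2)^2)

Solve f'(x) = 0:
  f'(x) = (24 - 12*x)·exp(-3*(x - 2)^2) and exp(-3*(x - 2)^2) > 0 for every x, so f'(x) = 0 ⇔ 24 - 12*x = 0.
  Factor: 24 - 12*x = -12*(x - 2) = 0.
  ⇒ x = 2

f''(x) = 12*(6*(x - 2)^2 - 1)*exp(-3*(x - 2)^2)
Second-derivative test at each critical point:
  f''(2) = -12 < 0 → local maximum

Critical points: x = 2 (local maximum)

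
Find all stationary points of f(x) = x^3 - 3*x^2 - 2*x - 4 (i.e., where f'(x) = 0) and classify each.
f'(x) = 3*x^2 - 6*x - 2

Solve f'(x) = 0:
  3*x^2 - 6*x - 2 = 0 has no rational roots; quadratic formula: x = (6 ± √60)/6.
  ⇒ x = 1 - sqrt(15)/3 ≈ -0.2910, 1 + sqrt(15)/3 ≈ 2.2910

f''(x) = 6*x - 6
Second-derivative test at each critical point:
  f''(-0.2910) = -7.7460 < 0 → local maximum
  f''(2.2910) = 7.7460 > 0 → local minimum

Critical points: x = 1 - sqrt(15)/3 ≈ -0.2910 (local maximum); x = 1 + sqrt(15)/3 ≈ 2.2910 (local minimum)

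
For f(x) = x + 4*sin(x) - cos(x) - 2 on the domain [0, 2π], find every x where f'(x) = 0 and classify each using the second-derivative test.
f'(x) = sin(x) + 4*cos(x) + 1

Solve f'(x) = 0 on [0, 2π]:
  f'(x) = 0 ⇔ sin(x) + 4*cos(x) = -1. Write the left side as R·cos(x + φ) with R = √(4² + (-1)²) = sqrt(17), cos φ = 4*sqrt(17)/17, sin φ = -sqrt(17)/17; then cos(x + φ) = -sqrt(17)/17. Solve for x and keep the solutions lying in [0, 2π].
  ⇒ x = pi - atan(15/8) ≈ 2.0608, 3*pi/2 ≈ 4.7124

f''(x) = -4*sin(x) + cos(x)
Second-derivative test at each critical point:
  f''(2.0608) = -4 < 0 → local maximum
  f''(4.7124) = 4 > 0 → local minimum

Critical points: x = pi - atan(15/8) ≈ 2.0608 (local maximum); x = 3*pi/2 ≈ 4.7124 (local minimum)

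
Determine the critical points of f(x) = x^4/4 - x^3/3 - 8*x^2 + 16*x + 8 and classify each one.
f'(x) = x^3 - x^2 - 16*x + 16

Solve f'(x) = 0:
  Factor: x^3 - x^2 - 16*x + 16 = (x - 4)*(x - 1)*(x + 4) = 0.
  ⇒ x = -4, 1, 4

f''(x) = 3*x^2 - 2*x - 16
Second-derivative test at each critical point:
  f''(-4) = 40 > 0 → local minimum
  f''(1) = -15 < 0 → local maximum
  f''(4) = 24 > 0 → local minimum

Critical points: x = -4 (local minimum); x = 1 (local maximum); x = 4 (local minimum)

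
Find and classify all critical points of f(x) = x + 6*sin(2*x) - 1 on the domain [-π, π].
f'(x) = 12*cos(2*x) + 1

Solve f'(x) = 0 on [-π, π]:
  f'(x) = 0 ⇔ cos(2*x) = -1/12, i.e. 2*x = ±arccos(-1/12) + 2nπ; keep the solutions lying in [-π, π].
  ⇒ x = -pi + acos(-1/12)/2 ≈ -2.3145, -acos(-1/12)/2 ≈ -0.8271, acos(-1/12)/2 ≈ 0.8271, pi - acos(-1/12)/2 ≈ 2.3145

f''(x) = -24*sin(2*x)
Second-derivative test at each critical point:
  f''(-2.3145) = -23.9165 < 0 → local maximum
  f''(-0.8271) = 23.9165 > 0 → local minimum
  f''(0.8271) = -23.9165 < 0 → local maximum
  f''(2.3145) = 23.9165 > 0 → local minimum

Critical points: x = -pi + acos(-1/12)/2 ≈ -2.3145 (local maximum); x = -acos(-1/12)/2 ≈ -0.8271 (local minimum); x = acos(-1/12)/2 ≈ 0.8271 (local maximum); x = pi - acos(-1/12)/2 ≈ 2.3145 (local minimum)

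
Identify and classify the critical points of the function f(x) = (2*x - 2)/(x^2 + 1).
f'(x) = 2*(x^2 - 2*x*(x - 1) + 1)/(x^2 + 1)^2

Solve f'(x) = 0:
  f'(x) = -2*(x^2 - 2*x - 1)/(x^2 + 1)^2; the denominator is positive wherever f is defined, so f'(x) = 0 ⇔ -2*x^2 + 4*x + 2 = 0.
  Factor: -2*x^2 + 4*x + 2 = -2*(x^2 - 2*x - 1); x^2 - 2*x - 1 = 0 has no rational roots; quadratic formula: x = (2 ± √8)/2.
  ⇒ x = 1 - sqrt(2) ≈ -0.4142, 1 + sqrt(2) ≈ 2.4142

f''(x) = 4*(4*x^2*(x - 1) + (1 - 3*x)*(x^2 + 1))/(x^2 + 1)^3
Second-derivative test at each critical point:
  f''(-0.4142) = 4.1213 > 0 → local minimum
  f''(2.4142) = -0.1213 < 0 → local maximum

Critical points: x = 1 - sqrt(2) ≈ -0.4142 (local minimum); x = 1 + sqrt(2) ≈ 2.4142 (local maximum)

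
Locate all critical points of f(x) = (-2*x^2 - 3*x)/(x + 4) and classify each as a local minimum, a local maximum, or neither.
f'(x) = 2*(-x^2 - 8*x - 6)/(x^2 + 8*x + 16)

Solve f'(x) = 0:
  f'(x) = -2*(x^2 + 8*x + 6)/(x + 4)^2; the denominator is positive wherever f is defined, so f'(x) = 0 ⇔ -2*x^2 - 16*x - 12 = 0.
  Factor: -2*x^2 - 16*x - 12 = -2*(x^2 + 8*x + 6); x^2 + 8*x + 6 = 0 has no rational roots; quadratic formula: x = (-8 ± √40)/2.
  ⇒ x = -4 - sqrt(10) ≈ -7.1623, -4 + sqrt(10) ≈ -0.8377

f''(x) = -40/(x^3 + 12*x^2 + 48*x + 64)
Second-derivative test at each critical point:
  f''(-7.1623) = 1.2649 > 0 → local minimum
  f''(-0.8377) = -1.2649 < 0 → local maximum

Critical points: x = -4 - sqrt(10) ≈ -7.1623 (local minimum); x = -4 + sqrt(10) ≈ -0.8377 (local maximum)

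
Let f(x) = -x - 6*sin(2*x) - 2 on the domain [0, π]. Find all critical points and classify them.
f'(x) = 24*sin(x)^2 - 13

Solve f'(x) = 0 on [0, π]:
  f'(x) = 0 ⇔ cos(2*x) = -1/12, i.e. 2*x = ±arccos(-1/12) + 2nπ; keep the solutions lying in [0, π].
  ⇒ x = acos(-1/12)/2 ≈ 0.8271, pi - acos(-1/12)/2 ≈ 2.3145

f''(x) = 24*sin(2*x)
Second-derivative test at each critical point:
  f''(0.8271) = 23.9165 > 0 → local minimum
  f''(2.3145) = -23.9165 < 0 → local maximum

Critical points: x = acos(-1/12)/2 ≈ 0.8271 (local minimum); x = pi - acos(-1/12)/2 ≈ 2.3145 (local maximum)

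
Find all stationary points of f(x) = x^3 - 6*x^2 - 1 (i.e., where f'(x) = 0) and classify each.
f'(x) = 3*x*(x - 4)

Solve f'(x) = 0:
  Factor: 3*x^2 - 12*x = 3*x*(x - 4) = 0.
  ⇒ x = 0, 4

f''(x) = 6*x - 12
Second-derivative test at each critical point:
  f''(0) = -12 < 0 → local maximum
  f''(4) = 12 > 0 → local minimum

Critical points: x = 0 (local maximum); x = 4 (local minimum)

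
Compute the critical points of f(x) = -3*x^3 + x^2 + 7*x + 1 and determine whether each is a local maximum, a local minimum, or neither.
f'(x) = -9*x^2 + 2*x + 7

Solve f'(x) = 0:
  Factor: -9*x^2 + 2*x + 7 = -(x - 1)*(9*x + 7) = 0.
  ⇒ x = -7/9, 1

f''(x) = 2 - 18*x
Second-derivative test at each critical point:
  f''(-7/9) = 16 > 0 → local minimum
  f''(1) = -16 < 0 → local maximum

Critical points: x = -7/9 (local minimum); x = 1 (local maximum)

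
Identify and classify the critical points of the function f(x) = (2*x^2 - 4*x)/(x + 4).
f'(x) = 2*(x^2 + 8*x - 8)/(x^2 + 8*x + 16)

Solve f'(x) = 0:
  f'(x) = 2*(x^2 + 8*x - 8)/(x + 4)^2; the denominator is positive wherever f is defined, so f'(x) = 0 ⇔ 2*x^2 + 16*x - 16 = 0.
  Factor: 2*x^2 + 16*x - 16 = 2*(x^2 + 8*x - 8); x^2 + 8*x - 8 = 0 has no rational roots; quadratic formula: x = (-8 ± √96)/2.
  ⇒ x = -2*sqrt(6) - 4 ≈ -8.8990, -4 + 2*sqrt(6) ≈ 0.8990

f''(x) = 96/(x^3 + 12*x^2 + 48*x + 64)
Second-derivative test at each critical point:
  f''(-8.8990) = -0.8165 < 0 → local maximum
  f''(0.8990) = 0.8165 > 0 → local minimum

Critical points: x = -2*sqrt(6) - 4 ≈ -8.8990 (local maximum); x = -4 + 2*sqrt(6) ≈ 0.8990 (local minimum)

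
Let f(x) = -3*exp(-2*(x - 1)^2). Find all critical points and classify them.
f'(x) = 12*(x - 1)*exp(-2*(x - 1)^2)

Solve f'(x) = 0:
  f'(x) = (12*x - 12)·exp(-2*(x - 1)^2) and exp(-2*(x - 1)^2) > 0 for every x, so f'(x) = 0 ⇔ 12*x - 12 = 0.
  Factor: 12*x - 12 = 12*(x - 1) = 0.
  ⇒ x = 1

f''(x) = 12*(1 - 4*(x - 1)^2)*exp(-2*(x - 1)^2)
Second-derivative test at each critical point:
  f''(1) = 12 > 0 → local minimum

Critical points: x = 1 (local minimum)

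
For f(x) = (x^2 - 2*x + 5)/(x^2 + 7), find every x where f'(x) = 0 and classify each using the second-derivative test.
f'(x) = 2*(x^2 + 2*x - 7)/(x^4 + 14*x^2 + 49)

Solve f'(x) = 0:
  f'(x) = 2*(x^2 + 2*x - 7)/(x^2 + 7)^2; the denominator is positive wherever f is defined, so f'(x) = 0 ⇔ 2*x^2 + 4*x - 14 = 0.
  Factor: 2*x^2 + 4*x - 14 = 2*(x^2 + 2*x - 7); x^2 + 2*x - 7 = 0 has no rational roots; quadratic formula: x = (-2 ± √32)/2.
  ⇒ x = -2*sqrt(2) - 1 ≈ -3.8284, -1 + 2*sqrt(2) ≈ 1.8284

f''(x) = 4*(-x^3 - 3*x^2 + 21*x + 7)/(x^6 + 21*x^4 + 147*x^2 + 343)
Second-derivative test at each critical point:
  f''(-3.8284) = -0.0241 < 0 → local maximum
  f''(1.8284) = 0.1058 > 0 → local minimum

Critical points: x = -2*sqrt(2) - 1 ≈ -3.8284 (local maximum); x = -1 + 2*sqrt(2) ≈ 1.8284 (local minimum)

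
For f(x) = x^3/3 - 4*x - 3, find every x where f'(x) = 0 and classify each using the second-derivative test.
f'(x) = x^2 - 4

Solve f'(x) = 0:
  Factor: x^2 - 4 = (x - 2)*(x + 2) = 0.
  ⇒ x = -2, 2

f''(x) = 2*x
Second-derivative test at each critical point:
  f''(-2) = -4 < 0 → local maximum
  f''(2) = 4 > 0 → local minimum

Critical points: x = -2 (local maximum); x = 2 (local minimum)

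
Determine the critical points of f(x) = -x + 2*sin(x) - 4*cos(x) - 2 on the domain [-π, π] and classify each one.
f'(x) = 4*sin(x) + 2*cos(x) - 1

Solve f'(x) = 0 on [-π, π]:
  f'(x) = 0 ⇔ 4*sin(x) + 2*cos(x) = 1. Write the left side as R·cos(x + φ) with R = √(2² + (-4)²) = 2*sqrt(5), cos φ = sqrt(5)/5, sin φ = -2*sqrt(5)/5; then cos(x + φ) = sqrt(5)/10. Solve for x and keep the solutions lying in [-π, π].
  ⇒ x = atan((2 - sqrt(19))/(1 + 2*sqrt(19))) ≈ -0.2381, atan((2 + sqrt(19))/(1 - 2*sqrt(19))) + pi ≈ 2.4524

f''(x) = -2*sin(x) + 4*cos(x)
Second-derivative test at each critical point:
  f''(-0.2381) = 4.3589 > 0 → local minimum
  f''(2.4524) = -4.3589 < 0 → local maximum

Critical points: x = atan((2 - sqrt(19))/(1 + 2*sqrt(19))) ≈ -0.2381 (local minimum); x = atan((2 + sqrt(19))/(1 - 2*sqrt(19))) + pi ≈ 2.4524 (local maximum)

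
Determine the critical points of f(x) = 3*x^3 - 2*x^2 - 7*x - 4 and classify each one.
f'(x) = 9*x^2 - 4*x - 7

Solve f'(x) = 0:
  9*x^2 - 4*x - 7 = 0 has no rational roots; quadratic formula: x = (4 ± √268)/18.
  ⇒ x = 2/9 - sqrt(67)/9 ≈ -0.6873, 2/9 + sqrt(67)/9 ≈ 1.1317

f''(x) = 18*x - 4
Second-derivative test at each critical point:
  f''(-0.6873) = -16.3707 < 0 → local maximum
  f''(1.1317) = 16.3707 > 0 → local minimum

Critical points: x = 2/9 - sqrt(67)/9 ≈ -0.6873 (local maximum); x = 2/9 + sqrt(67)/9 ≈ 1.1317 (local minimum)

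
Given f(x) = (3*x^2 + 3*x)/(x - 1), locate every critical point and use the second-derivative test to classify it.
f'(x) = 3*(x^2 - 2*x - 1)/(x^2 - 2*x + 1)

Solve f'(x) = 0:
  f'(x) = 3*(x^2 - 2*x - 1)/(x - 1)^2; the denominator is positive wherever f is defined, so f'(x) = 0 ⇔ 3*x^2 - 6*x - 3 = 0.
  Factor: 3*x^2 - 6*x - 3 = 3*(x^2 - 2*x - 1); x^2 - 2*x - 1 = 0 has no rational roots; quadratic formula: x = (2 ± √8)/2.
  ⇒ x = 1 - sqrt(2) ≈ -0.4142, 1 + sqrt(2) ≈ 2.4142

f''(x) = 12/(x^3 - 3*x^2 + 3*x - 1)
Second-derivative test at each critical point:
  f''(-0.4142) = -4.2426 < 0 → local maximum
  f''(2.4142) = 4.2426 > 0 → local minimum

Critical points: x = 1 - sqrt(2) ≈ -0.4142 (local maximum); x = 1 + sqrt(2) ≈ 2.4142 (local minimum)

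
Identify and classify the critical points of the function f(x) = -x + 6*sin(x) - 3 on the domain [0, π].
f'(x) = 6*cos(x) - 1

Solve f'(x) = 0 on [0, π]:
  f'(x) = 0 ⇔ cos(x) = 1/6, i.e. x = ±arccos(1/6) + 2nπ; keep the solutions lying in [0, π].
  ⇒ x = acos(1/6) ≈ 1.4033

f''(x) = -6*sin(x)
Second-derivative test at each critical point:
  f''(1.4033) = -5.9161 < 0 → local maximum

Critical points: x = acos(1/6) ≈ 1.4033 (local maximum)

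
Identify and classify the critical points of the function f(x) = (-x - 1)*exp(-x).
f'(x) = x*exp(-x)

Solve f'(x) = 0:
  f'(x) = (x)·exp(-x) and exp(-x) > 0 for every x, so f'(x) = 0 ⇔ x = 0.
  x = 0.
  ⇒ x = 0

f''(x) = (1 - x)*exp(-x)
Second-derivative test at each critical point:
  f''(0) = 1 > 0 → local minimum

Critical points: x = 0 (local minimum)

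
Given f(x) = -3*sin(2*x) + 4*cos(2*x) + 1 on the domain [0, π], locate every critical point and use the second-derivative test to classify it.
f'(x) = -8*sin(2*x) - 6*cos(2*x)

Solve f'(x) = 0 on [0, π]:
  f'(x) = 0 ⇔ -3*cos(2*x) = 4*sin(2*x) ⇔ tan(2*x) = -3/4, i.e. 2*x = arctan(-3/4) + nπ; keep the solutions lying in [0, π].
  ⇒ x = -atan(3/4)/2 + pi/2 ≈ 1.2490, pi - atan(3/4)/2 ≈ 2.8198

f''(x) = 12*sin(2*x) - 16*cos(2*x)
Second-derivative test at each critical point:
  f''(1.2490) = 20 > 0 → local minimum
  f''(2.8198) = -20 < 0 → local maximum

Critical points: x = -atan(3/4)/2 + pi/2 ≈ 1.2490 (local minimum); x = pi - atan(3/4)/2 ≈ 2.8198 (local maximum)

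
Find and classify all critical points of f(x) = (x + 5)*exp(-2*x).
f'(x) = (-2*x - 9)*exp(-2*x)

Solve f'(x) = 0:
  f'(x) = (-2*x - 9)·exp(-2*x) and exp(-2*x) > 0 for every x, so f'(x) = 0 ⇔ -2*x - 9 = 0.
  -2*x - 9 = 0.
  ⇒ x = -9/2

f''(x) = 4*(x + 4)*exp(-2*x)
Second-derivative test at each critical point:
  f''(-9/2) = -16206.1679 < 0 → local maximum

Critical points: x = -9/2 (local maximum)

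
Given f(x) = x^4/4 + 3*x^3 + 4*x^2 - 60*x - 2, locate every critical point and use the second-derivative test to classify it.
f'(x) = x^3 + 9*x^2 + 8*x - 60

Solve f'(x) = 0:
  Factor: x^3 + 9*x^2 + 8*x - 60 = (x - 2)*(x + 5)*(x + 6) = 0.
  ⇒ x = -6, -5, 2

f''(x) = 3*x^2 + 18*x + 8
Second-derivative test at each critical point:
  f''(-6) = 8 > 0 → local minimum
  f''(-5) = -7 < 0 → local maximum
  f''(2) = 56 > 0 → local minimum

Critical points: x = -6 (local minimum); x = -5 (local maximum); x = 2 (local minimum)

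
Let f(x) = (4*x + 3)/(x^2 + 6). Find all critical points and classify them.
f'(x) = 2*(-2*x^2 - 3*x + 12)/(x^4 + 12*x^2 + 36)

Solve f'(x) = 0:
  f'(x) = -2*(2*x^2 + 3*x - 12)/(x^2 + 6)^2; the denominator is positive wherever f is defined, so f'(x) = 0 ⇔ -4*x^2 - 6*x + 24 = 0.
  Factor: -4*x^2 - 6*x + 24 = -2*(2*x^2 + 3*x - 12); 2*x^2 + 3*x - 12 = 0 has no rational roots; quadratic formula: x = (-3 ± √105)/4.
  ⇒ x = -sqrt(105)/4 - 3/4 ≈ -3.3117, -3/4 + sqrt(105)/4 ≈ 1.8117

f''(x) = 2*(4*x^2*(4*x + 3) - 3*(4*x + 1)*(x^2 + 6))/(x^2 + 6)^3
Second-derivative test at each critical point:
  f''(-3.3117) = 0.0712 > 0 → local minimum
  f''(1.8117) = -0.2379 < 0 → local maximum

Critical points: x = -sqrt(105)/4 - 3/4 ≈ -3.3117 (local minimum); x = -3/4 + sqrt(105)/4 ≈ 1.8117 (local maximum)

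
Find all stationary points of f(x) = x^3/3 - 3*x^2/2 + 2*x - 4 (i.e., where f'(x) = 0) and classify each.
f'(x) = x^2 - 3*x + 2

Solve f'(x) = 0:
  Factor: x^2 - 3*x + 2 = (x - 2)*(x - 1) = 0.
  ⇒ x = 1, 2

f''(x) = 2*x - 3
Second-derivative test at each critical point:
  f''(1) = -1 < 0 → local maximum
  f''(2) = 1 > 0 → local minimum

Critical points: x = 1 (local maximum); x = 2 (local minimum)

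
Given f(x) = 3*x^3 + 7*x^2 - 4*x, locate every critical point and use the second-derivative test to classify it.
f'(x) = 9*x^2 + 14*x - 4

Solve f'(x) = 0:
  9*x^2 + 14*x - 4 = 0 has no rational roots; quadratic formula: x = (-14 ± √340)/18.
  ⇒ x = -sqrt(85)/9 - 7/9 ≈ -1.8022, -7/9 + sqrt(85)/9 ≈ 0.2466

f''(x) = 18*x + 14
Second-derivative test at each critical point:
  f''(-1.8022) = -18.4391 < 0 → local maximum
  f''(0.2466) = 18.4391 > 0 → local minimum

Critical points: x = -sqrt(85)/9 - 7/9 ≈ -1.8022 (local maximum); x = -7/9 + sqrt(85)/9 ≈ 0.2466 (local minimum)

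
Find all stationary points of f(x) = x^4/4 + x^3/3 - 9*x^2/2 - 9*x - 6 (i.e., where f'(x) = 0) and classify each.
f'(x) = x^3 + x^2 - 9*x - 9

Solve f'(x) = 0:
  Factor: x^3 + x^2 - 9*x - 9 = (x - 3)*(x + 1)*(x + 3) = 0.
  ⇒ x = -3, -1, 3

f''(x) = 3*x^2 + 2*x - 9
Second-derivative test at each critical point:
  f''(-3) = 12 > 0 → local minimum
  f''(-1) = -8 < 0 → local maximum
  f''(3) = 24 > 0 → local minimum

Critical points: x = -3 (local minimum); x = -1 (local maximum); x = 3 (local minimum)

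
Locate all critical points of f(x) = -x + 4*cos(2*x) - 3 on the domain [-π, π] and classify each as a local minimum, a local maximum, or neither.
f'(x) = -8*sin(2*x) - 1

Solve f'(x) = 0 on [-π, π]:
  f'(x) = 0 ⇔ sin(2*x) = -1/8, i.e. 2*x = arcsin(-1/8) + 2nπ or 2*x = π − arcsin(-1/8) + 2nπ; keep the solutions lying in [-π, π].
  ⇒ x = -pi/2 + asin(1/8)/2 ≈ -1.5081, -asin(1/8)/2 ≈ -0.0627, asin(1/8)/2 + pi/2 ≈ 1.6335, pi - asin(1/8)/2 ≈ 3.0789

f''(x) = -16*cos(2*x)
Second-derivative test at each critical point:
  f''(-1.5081) = 15.8745 > 0 → local minimum
  f''(-0.0627) = -15.8745 < 0 → local maximum
  f''(1.6335) = 15.8745 > 0 → local minimum
  f''(3.0789) = -15.8745 < 0 → local maximum

Critical points: x = -pi/2 + asin(1/8)/2 ≈ -1.5081 (local minimum); x = -asin(1/8)/2 ≈ -0.0627 (local maximum); x = asin(1/8)/2 + pi/2 ≈ 1.6335 (local minimum); x = pi - asin(1/8)/2 ≈ 3.0789 (local maximum)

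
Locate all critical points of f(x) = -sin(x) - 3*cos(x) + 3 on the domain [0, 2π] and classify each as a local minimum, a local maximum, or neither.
f'(x) = 3*sin(x) - cos(x)

Solve f'(x) = 0 on [0, 2π]:
  f'(x) = 0 ⇔ -cos(x) = -3*sin(x) ⇔ tan(x) = 1/3, i.e. x = arctan(1/3) + nπ; keep the solutions lying in [0, 2π].
  ⇒ x = atan(1/3) ≈ 0.3218, atan(1/3) + pi ≈ 3.4633

f''(x) = sin(x) + 3*cos(x)
Second-derivative test at each critical point:
  f''(0.3218) = 3.1623 > 0 → local minimum
  f''(3.4633) = -3.1623 < 0 → local maximum

Critical points: x = atan(1/3) ≈ 0.3218 (local minimum); x = atan(1/3) + pi ≈ 3.4633 (local maximum)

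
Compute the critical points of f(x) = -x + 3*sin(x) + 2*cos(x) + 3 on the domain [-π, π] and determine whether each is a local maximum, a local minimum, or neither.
f'(x) = -2*sin(x) + 3*cos(x) - 1

Solve f'(x) = 0 on [-π, π]:
  f'(x) = 0 ⇔ -2*sin(x) + 3*cos(x) = 1. Write the left side as R·cos(x + φ) with R = √(3² + 2²) = sqrt(13), cos φ = 3*sqrt(13)/13, sin φ = 2*sqrt(13)/13; then cos(x + φ) = sqrt(13)/13. Solve for x and keep the solutions lying in [-π, π].
  ⇒ x = -pi + atan((-6*sqrt(3) - 2)/(3 - 4*sqrt(3))) ≈ -1.8778, atan((-2 + 6*sqrt(3))/(3 + 4*sqrt(3))) ≈ 0.7018

f''(x) = -3*sin(x) - 2*cos(x)
Second-derivative test at each critical point:
  f''(-1.8778) = 3.4641 > 0 → local minimum
  f''(0.7018) = -3.4641 < 0 → local maximum

Critical points: x = -pi + atan((-6*sqrt(3) - 2)/(3 - 4*sqrt(3))) ≈ -1.8778 (local minimum); x = atan((-2 + 6*sqrt(3))/(3 + 4*sqrt(3))) ≈ 0.7018 (local maximum)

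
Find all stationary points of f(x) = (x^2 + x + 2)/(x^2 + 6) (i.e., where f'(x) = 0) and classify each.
f'(x) = (-x^2 + 8*x + 6)/(x^4 + 12*x^2 + 36)

Solve f'(x) = 0:
  f'(x) = -(x^2 - 8*x - 6)/(x^2 + 6)^2; the denominator is positive wherever f is defined, so f'(x) = 0 ⇔ -x^2 + 8*x + 6 = 0.
  x^2 - 8*x - 6 = 0 has no rational roots; quadratic formula: x = (8 ± √88)/2.
  ⇒ x = 4 - sqrt(22) ≈ -0.6904, 4 + sqrt(22) ≈ 8.6904

f''(x) = 2*(x^3 - 12*x^2 - 18*x + 24)/(x^6 + 18*x^4 + 108*x^2 + 216)
Second-derivative test at each critical point:
  f''(-0.6904) = 0.2236 > 0 → local minimum
  f''(8.6904) = -0.0014 < 0 → local maximum

Critical points: x = 4 - sqrt(22) ≈ -0.6904 (local minimum); x = 4 + sqrt(22) ≈ 8.6904 (local maximum)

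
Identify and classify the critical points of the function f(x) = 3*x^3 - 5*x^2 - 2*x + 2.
f'(x) = 9*x^2 - 10*x - 2

Solve f'(x) = 0:
  9*x^2 - 10*x - 2 = 0 has no rational roots; quadratic formula: x = (10 ± √172)/18.
  ⇒ x = 5/9 - sqrt(43)/9 ≈ -0.1730, 5/9 + sqrt(43)/9 ≈ 1.2842

f''(x) = 18*x - 10
Second-derivative test at each critical point:
  f''(-0.1730) = -13.1149 < 0 → local maximum
  f''(1.2842) = 13.1149 > 0 → local minimum

Critical points: x = 5/9 - sqrt(43)/9 ≈ -0.1730 (local maximum); x = 5/9 + sqrt(43)/9 ≈ 1.2842 (local minimum)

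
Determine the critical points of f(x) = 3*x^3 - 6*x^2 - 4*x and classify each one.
f'(x) = 9*x^2 - 12*x - 4

Solve f'(x) = 0:
  9*x^2 - 12*x - 4 = 0 has no rational roots; quadratic formula: x = (12 ± √288)/18.
  ⇒ x = 2/3 - 2*sqrt(2)/3 ≈ -0.2761, 2/3 + 2*sqrt(2)/3 ≈ 1.6095

f''(x) = 18*x - 12
Second-derivative test at each critical point:
  f''(-0.2761) = -16.9706 < 0 → local maximum
  f''(1.6095) = 16.9706 > 0 → local minimum

Critical points: x = 2/3 - 2*sqrt(2)/3 ≈ -0.2761 (local maximum); x = 2/3 + 2*sqrt(2)/3 ≈ 1.6095 (local minimum)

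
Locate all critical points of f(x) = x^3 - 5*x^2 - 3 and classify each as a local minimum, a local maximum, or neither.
f'(x) = x*(3*x - 10)

Solve f'(x) = 0:
  Factor: 3*x^2 - 10*x = x*(3*x - 10) = 0.
  ⇒ x = 0, 10/3

f''(x) = 6*x - 10
Second-derivative test at each critical point:
  f''(0) = -10 < 0 → local maximum
  f''(10/3) = 10 > 0 → local minimum

Critical points: x = 0 (local maximum); x = 10/3 (local minimum)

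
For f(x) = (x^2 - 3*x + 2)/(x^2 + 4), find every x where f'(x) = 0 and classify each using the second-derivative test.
f'(x) = (3*x^2 + 4*x - 12)/(x^4 + 8*x^2 + 16)

Solve f'(x) = 0:
  f'(x) = (3*x^2 + 4*x - 12)/(x^2 + 4)^2; the denominator is positive wherever f is defined, so f'(x) = 0 ⇔ 3*x^2 + 4*x - 12 = 0.
  3*x^2 + 4*x - 12 = 0 has no rational roots; quadratic formula: x = (-4 ± √160)/6.
  ⇒ x = -2*sqrt(10)/3 - 2/3 ≈ -2.7749, -2/3 + 2*sqrt(10)/3 ≈ 1.4415

f''(x) = 2*(-3*x^3 - 6*x^2 + 36*x + 8)/(x^6 + 12*x^4 + 48*x^2 + 64)
Second-derivative test at each critical point:
  f''(-2.7749) = -0.0924 < 0 → local maximum
  f''(1.4415) = 0.3424 > 0 → local minimum

Critical points: x = -2*sqrt(10)/3 - 2/3 ≈ -2.7749 (local maximum); x = -2/3 + 2*sqrt(10)/3 ≈ 1.4415 (local minimum)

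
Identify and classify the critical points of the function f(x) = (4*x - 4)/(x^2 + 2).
f'(x) = 4*(x^2 - 2*x*(x - 1) + 2)/(x^2 + 2)^2

Solve f'(x) = 0:
  f'(x) = -4*(x^2 - 2*x - 2)/(x^2 + 2)^2; the denominator is positive wherever f is defined, so f'(x) = 0 ⇔ -4*x^2 + 8*x + 8 = 0.
  Factor: -4*x^2 + 8*x + 8 = -4*(x^2 - 2*x - 2); x^2 - 2*x - 2 = 0 has no rational roots; quadratic formula: x = (2 ± √12)/2.
  ⇒ x = 1 - sqrt(3) ≈ -0.7321, 1 + sqrt(3) ≈ 2.7321

f''(x) = 8*(4*x^2*(x - 1) + (1 - 3*x)*(x^2 + 2))/(x^2 + 2)^3
Second-derivative test at each critical point:
  f''(-0.7321) = 2.1547 > 0 → local minimum
  f''(2.7321) = -0.1547 < 0 → local maximum

Critical points: x = 1 - sqrt(3) ≈ -0.7321 (local minimum); x = 1 + sqrt(3) ≈ 2.7321 (local maximum)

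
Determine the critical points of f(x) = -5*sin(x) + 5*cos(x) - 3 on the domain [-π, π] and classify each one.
f'(x) = -5*sqrt(2)*sin(x + pi/4)

Solve f'(x) = 0 on [-π, π]:
  f'(x) = 0 ⇔ -5*cos(x) = 5*sin(x) ⇔ tan(x) = -1, i.e. x = arctan(-1) + nπ; keep the solutions lying in [-π, π].
  ⇒ x = -pi/4 ≈ -0.7854, 3*pi/4 ≈ 2.3562

f''(x) = -5*sqrt(2)*cos(x + pi/4)
Second-derivative test at each critical point:
  f''(-0.7854) = -7.0711 < 0 → local maximum
  f''(2.3562) = 7.0711 > 0 → local minimum

Critical points: x = -pi/4 ≈ -0.7854 (local maximum); x = 3*pi/4 ≈ 2.3562 (local minimum)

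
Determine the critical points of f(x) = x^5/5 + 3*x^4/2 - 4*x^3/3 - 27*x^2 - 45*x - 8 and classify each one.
f'(x) = x^4 + 6*x^3 - 4*x^2 - 54*x - 45

Solve f'(x) = 0:
  Factor: x^4 + 6*x^3 - 4*x^2 - 54*x - 45 = (x - 3)*(x + 1)*(x + 3)*(x + 5) = 0.
  ⇒ x = -5, -3, -1, 3

f''(x) = 4*x^3 + 18*x^2 - 8*x - 54
Second-derivative test at each critical point:
  f''(-5) = -64 < 0 → local maximum
  f''(-3) = 24 > 0 → local minimum
  f''(-1) = -32 < 0 → local maximum
  f''(3) = 192 > 0 → local minimum

Critical points: x = -5 (local maximum); x = -3 (local minimum); x = -1 (local maximum); x = 3 (local minimum)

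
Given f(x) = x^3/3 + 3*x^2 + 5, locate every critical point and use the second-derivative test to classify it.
f'(x) = x*(x + 6)

Solve f'(x) = 0:
  Factor: x^2 + 6*x = x*(x + 6) = 0.
  ⇒ x = -6, 0

f''(x) = 2*x + 6
Second-derivative test at each critical point:
  f''(-6) = -6 < 0 → local maximum
  f''(0) = 6 > 0 → local minimum

Critical points: x = -6 (local maximum); x = 0 (local minimum)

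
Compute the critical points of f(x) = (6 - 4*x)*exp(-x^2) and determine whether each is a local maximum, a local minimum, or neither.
f'(x) = 4*(x*(2*x - 3) - 1)*exp(-x^2)

Solve f'(x) = 0:
  f'(x) = (8*x^2 - 12*x - 4)·exp(-x^2) and exp(-x^2) > 0 for every x, so f'(x) = 0 ⇔ 8*x^2 - 12*x - 4 = 0.
  Factor: 8*x^2 - 12*x - 4 = 4*(2*x^2 - 3*x - 1); 2*x^2 - 3*x - 1 = 0 has no rational roots; quadratic formula: x = (3 ± √17)/4.
  ⇒ x = 3/4 - sqrt(17)/4 ≈ -0.2808, 3/4 + sqrt(17)/4 ≈ 1.7808

f''(x) = 4*(2*x^2*(3 - 2*x) + 6*x - 3)*exp(-x^2)
Second-derivative test at each critical point:
  f''(-0.2808) = -15.2422 < 0 → local maximum
  f''(1.7808) = 0.6919 > 0 → local minimum

Critical points: x = 3/4 - sqrt(17)/4 ≈ -0.2808 (local maximum); x = 3/4 + sqrt(17)/4 ≈ 1.7808 (local minimum)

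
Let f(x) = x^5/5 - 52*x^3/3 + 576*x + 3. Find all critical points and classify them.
f'(x) = x^4 - 52*x^2 + 576

Solve f'(x) = 0:
  Factor: x^4 - 52*x^2 + 576 = (x - 6)*(x - 4)*(x + 4)*(x + 6) = 0.
  ⇒ x = -6, -4, 4, 6

f''(x) = 4*x*(x^2 - 26)
Second-derivative test at each critical point:
  f''(-6) = -240 < 0 → local maximum
  f''(-4) = 160 > 0 → local minimum
  f''(4) = -160 < 0 → local maximum
  f''(6) = 240 > 0 → local minimum

Critical points: x = -6 (local maximum); x = -4 (local minimum); x = 4 (local maximum); x = 6 (local minimum)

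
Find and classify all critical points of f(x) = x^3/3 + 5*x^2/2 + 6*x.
f'(x) = x^2 + 5*x + 6

Solve f'(x) = 0:
  Factor: x^2 + 5*x + 6 = (x + 2)*(x + 3) = 0.
  ⇒ x = -3, -2

f''(x) = 2*x + 5
Second-derivative test at each critical point:
  f''(-3) = -1 < 0 → local maximum
  f''(-2) = 1 > 0 → local minimum

Critical points: x = -3 (local maximum); x = -2 (local minimum)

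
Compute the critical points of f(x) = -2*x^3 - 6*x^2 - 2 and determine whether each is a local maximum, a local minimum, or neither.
f'(x) = 6*x*(-x - 2)

Solve f'(x) = 0:
  Factor: -6*x^2 - 12*x = -6*x*(x + 2) = 0.
  ⇒ x = -2, 0

f''(x) = -12*x - 12
Second-derivative test at each critical point:
  f''(-2) = 12 > 0 → local minimum
  f''(0) = -12 < 0 → local maximum

Critical points: x = -2 (local minimum); x = 0 (local maximum)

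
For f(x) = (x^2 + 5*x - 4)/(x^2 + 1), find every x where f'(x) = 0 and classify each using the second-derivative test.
f'(x) = 5*(-x^2 + 2*x + 1)/(x^4 + 2*x^2 + 1)

Solve f'(x) = 0:
  f'(x) = -5*(x^2 - 2*x - 1)/(x^2 + 1)^2; the denominator is positive wherever f is defined, so f'(x) = 0 ⇔ -5*x^2 + 10*x + 5 = 0.
  Factor: -5*x^2 + 10*x + 5 = -5*(x^2 - 2*x - 1); x^2 - 2*x - 1 = 0 has no rational roots; quadratic formula: x = (2 ± √8)/2.
  ⇒ x = 1 - sqrt(2) ≈ -0.4142, 1 + sqrt(2) ≈ 2.4142

f''(x) = 10*(x^3 - 3*x^2 - 3*x + 1)/(x^6 + 3*x^4 + 3*x^2 + 1)
Second-derivative test at each critical point:
  f''(-0.4142) = 10.3033 > 0 → local minimum
  f''(2.4142) = -0.3033 < 0 → local maximum

Critical points: x = 1 - sqrt(2) ≈ -0.4142 (local minimum); x = 1 + sqrt(2) ≈ 2.4142 (local maximum)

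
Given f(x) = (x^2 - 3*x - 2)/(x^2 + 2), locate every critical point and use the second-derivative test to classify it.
f'(x) = (3*x^2 + 8*x - 6)/(x^4 + 4*x^2 + 4)

Solve f'(x) = 0:
  f'(x) = (3*x^2 + 8*x - 6)/(x^2 + 2)^2; the denominator is positive wherever f is defined, so f'(x) = 0 ⇔ 3*x^2 + 8*x - 6 = 0.
  3*x^2 + 8*x - 6 = 0 has no rational roots; quadratic formula: x = (-8 ± √136)/6.
  ⇒ x = -sqrt(34)/3 - 4/3 ≈ -3.2770, -4/3 + sqrt(34)/3 ≈ 0.6103

f''(x) = 2*(-3*x^3 - 12*x^2 + 18*x + 8)/(x^6 + 6*x^4 + 12*x^2 + 8)
Second-derivative test at each critical point:
  f''(-3.2770) = -0.0719 < 0 → local maximum
  f''(0.6103) = 2.0719 > 0 → local minimum

Critical points: x = -sqrt(34)/3 - 4/3 ≈ -3.2770 (local maximum); x = -4/3 + sqrt(34)/3 ≈ 0.6103 (local minimum)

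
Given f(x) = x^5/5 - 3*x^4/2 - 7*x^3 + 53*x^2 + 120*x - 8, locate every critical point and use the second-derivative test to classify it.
f'(x) = x^4 - 6*x^3 - 21*x^2 + 106*x + 120

Solve f'(x) = 0:
  Factor: x^4 - 6*x^3 - 21*x^2 + 106*x + 120 = (x - 6)*(x - 5)*(x + 1)*(x + 4) = 0.
  ⇒ x = -4, -1, 5, 6

f''(x) = 4*x^3 - 18*x^2 - 42*x + 106
Second-derivative test at each critical point:
  f''(-4) = -270 < 0 → local maximum
  f''(-1) = 126 > 0 → local minimum
  f''(5) = -54 < 0 → local maximum
  f''(6) = 70 > 0 → local minimum

Critical points: x = -4 (local maximum); x = -1 (local minimum); x = 5 (local maximum); x = 6 (local minimum)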